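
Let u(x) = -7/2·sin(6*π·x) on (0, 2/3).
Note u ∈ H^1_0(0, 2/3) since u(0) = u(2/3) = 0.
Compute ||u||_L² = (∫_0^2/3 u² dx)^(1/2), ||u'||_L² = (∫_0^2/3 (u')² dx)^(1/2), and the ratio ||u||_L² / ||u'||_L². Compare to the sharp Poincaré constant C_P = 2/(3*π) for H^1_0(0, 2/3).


||u||_L² / ||u'||_L² = 1/(6*π) < C_P = 2/(3*π).

u(x) = -7/2·sin(6*π·x), so u'(x) = -21*π*cos(6*π*x).
Writing u(x) = A·sin(kπx/L) with A = -7/2 and k = 4, use ∫_0^L sin²(kπx/L) dx = L/2 and ∫_0^L cos²(kπx/L) dx = L/2.
u² = 49/4·sin²(6*π·x) and (u')² = 441*π^2·cos²(6*π·x), and each of sin², cos² integrates to L/2 = 1/3 over (0, 2/3).
∫_0^2/3 u² dx = 49/12, so ||u||_L² = 7*sqrt(3)/6.
∫_0^2/3 (u')² dx = 147*π^2, so ||u'||_L² = 7*sqrt(3)*π.
Ratio ||u||_L² / ||u'||_L² = 1/(6*π).
Sharp Poincaré constant on H^1_0(0, 2/3) is C_P = L/π = 2/(3*π), achieved by sin(3*π/2·x).
This is the k = 4 harmonic; the ratio L/(kπ) is strictly less than C_P = L/π, consistent with the sharp inequality ||u||_L² ≤ C_P ||u'||_L².


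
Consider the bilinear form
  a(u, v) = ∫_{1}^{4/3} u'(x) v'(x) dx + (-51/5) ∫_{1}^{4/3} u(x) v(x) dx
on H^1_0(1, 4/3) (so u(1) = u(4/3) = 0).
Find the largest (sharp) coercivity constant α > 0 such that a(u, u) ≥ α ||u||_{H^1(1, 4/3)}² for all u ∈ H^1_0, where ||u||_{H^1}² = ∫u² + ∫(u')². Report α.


α = 3*(-17 + 15*π^2)/(5*(1 + 9*π^2))

Coercivity of a(·,·) on H^1_0(1, 4/3) means a(u, u) ≥ α ||u||_{H^1}² for every u ∈ H^1_0.
The interval has length L = 1/3, and Poincaré/coercivity depend only on L. Here a(u, u) = ∫(u')² + (-51/5)·∫u².
Here c = -51/5 < 0 with |c| < (π/L)² = 9*π^2, so coercivity still holds. The condition a(u,u) ≥ α||u||_{H^1}² reads (1−α)∫(u')² ≥ (α−c)∫u². Any admissible α is ≤ 1 (rapidly oscillating u have ∫u²/∫(u')² → 0), and α = 1 would force 0 ≥ (1−c)∫u², impossible since c < 1; so 1−α > 0. By the sharp Poincaré inequality on H^1_0 of an interval of length L, ∫(u')² ≥ (π/L)²∫u² with equality for the first sine mode sin(π(x−x₀)/L) (x₀ the left endpoint), so the inequality holds for all u iff (1−α)(π/L)² ≥ α − c, i.e. α ≤ ((π/L)² + c)/((π/L)² + 1) = (1 + c(L/π)²)/(1 + (L/π)²). (Direct route, valid since c ≤ 0: Poincaré gives c∫u² ≥ c(L/π)²∫(u')², so a(u,u) ≥ (1 + c(L/π)²)∫(u')², while ||u||_{H^1}² ≤ (1 + (L/π)²)∫(u')²; dividing yields the same α.) With (π/L)² = 9*π^2 and c = -51/5, the largest admissible constant is α = ((π/L)² + c)/((π/L)² + 1).
Simplifying, α = 3*(-17 + 15*π^2)/(5*(1 + 9*π^2)).


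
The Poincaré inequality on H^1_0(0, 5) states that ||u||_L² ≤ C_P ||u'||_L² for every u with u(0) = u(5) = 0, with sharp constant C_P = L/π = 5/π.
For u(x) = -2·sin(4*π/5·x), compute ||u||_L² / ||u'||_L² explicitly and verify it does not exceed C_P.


||u||_L² / ||u'||_L² = 5/(4*π) < C_P = 5/π.

u(x) = -2·sin(4*π/5·x), so u'(x) = -8*π*cos(4*π*x/5)/5.
Writing u(x) = A·sin(kπx/L) with A = -2 and k = 4, use ∫_0^L sin²(kπx/L) dx = L/2 and ∫_0^L cos²(kπx/L) dx = L/2.
u² = 4·sin²(4*π/5·x) and (u')² = 64*π^2/25·cos²(4*π/5·x), and each of sin², cos² integrates to L/2 = 5/2 over (0, 5).
∫_0^5 u² dx = 10, so ||u||_L² = sqrt(10).
∫_0^5 (u')² dx = 32*π^2/5, so ||u'||_L² = 4*sqrt(10)*π/5.
Ratio ||u||_L² / ||u'||_L² = 5/(4*π).
Sharp Poincaré constant on H^1_0(0, 5) is C_P = L/π = 5/π, achieved by sin(π/5·x).
This is the k = 4 harmonic; the ratio L/(kπ) is strictly less than C_P = L/π, consistent with the sharp inequality ||u||_L² ≤ C_P ||u'||_L².


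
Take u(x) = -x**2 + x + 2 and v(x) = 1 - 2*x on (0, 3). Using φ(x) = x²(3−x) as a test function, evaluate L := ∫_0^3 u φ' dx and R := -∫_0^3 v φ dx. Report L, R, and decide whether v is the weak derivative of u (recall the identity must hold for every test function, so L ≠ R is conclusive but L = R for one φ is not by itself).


LHS = 351/20, RHS = 351/20. Yes, v = u' weakly.

u(x) = -x**2 + x + 2, classical derivative u'(x) = 1 - 2*x.
φ(x) = x²(3−x), so φ'(x) = 3*x*(2 - x).
Note φ(0) = φ(3) = 0, so the boundary term u·φ vanishes.
LHS = ∫_0^3 u(x) φ'(x) dx = ∫_0^3 (3*x^4 - 9*x^3 + 12*x) dx. Term by term:
  ∫_0^3 3*x^4 dx = 729/5;  ∫_0^3 -9*x^3 dx = -729/4;  ∫_0^3 12*x dx = 54.
Sum: 729/5 − 729/4 + 54 = 351/20.
So LHS = 351/20.
∫_0^3 v(x) φ(x) dx = ∫_0^3 (2*x^4 - 7*x^3 + 3*x^2) dx. Term by term:
  ∫_0^3 2*x^4 dx = 486/5;  ∫_0^3 -7*x^3 dx = -567/4;  ∫_0^3 3*x^2 dx = 27.
Sum: 486/5 − 567/4 + 27 = -351/20.
So RHS = -∫_0^3 v(x) φ(x) dx = 351/20.
LHS = RHS, so the identity holds for this test φ.
Moreover u is smooth here and v(x) = u'(x) = 1 - 2*x pointwise, so the identity holds for every test function. Hence v is the weak derivative of u.


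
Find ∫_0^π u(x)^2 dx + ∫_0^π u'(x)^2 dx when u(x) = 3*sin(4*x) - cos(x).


||u||_{H^1(0,π)}^2 = -32/5 + 155*π/2

u'(x) = sin(x) + 12*cos(4*x).
Expand u² and (u')² and integrate term by term on (0, π), using: for integers n ≥ 1, ∫_0^π sin²(nx) dx = ∫_0^π cos²(nx) dx = π/2; for n ≠ n', ∫_0^π sin(nx)sin(n'x) dx = ∫_0^π cos(nx)cos(n'x) dx = 0; and by product-to-sum, ∫_0^π sin(nx)cos(n'x) dx = ½∫_0^π [sin((n+n')x) + sin((n−n')x)] dx, which is 0 when n+n' is even and 2n/(n²−n'²) when n+n' is odd (it need not vanish on (0, π)).
  u² squared terms: (-1)²·∫cos(x)² dx = 1·π/2 = π/2;  (3)²·∫sin(4x)² dx = 9·π/2 = 9*π/2.
  u² cross terms: 2·(-1)·(3)·∫cos(x)·sin(4x) dx = -6·(8/15) = -16/5.
  So ∫_0^π u² dx = π/2 + 9*π/2 − 16/5 = -16/5 + 5*π.
  (u')² squared terms: (12)²·∫cos(4x)² dx = 144·π/2 = 72*π;  (1)²·∫sin(x)² dx = 1·π/2 = π/2.
  (u')² cross terms: 2·(12)·(1)·∫cos(4x)·sin(x) dx = 24·(-2/15) = -16/5.
  So ∫_0^π (u')² dx = 72*π + π/2 − 16/5 = -16/5 + 145*π/2.
||u||_{H^1}^2 = (-16/5 + 5*π) + (-16/5 + 145*π/2) = -32/5 + 155*π/2.


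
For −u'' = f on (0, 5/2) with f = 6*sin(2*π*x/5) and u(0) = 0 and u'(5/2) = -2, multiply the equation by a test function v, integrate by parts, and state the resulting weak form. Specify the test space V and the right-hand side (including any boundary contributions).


V = {v ∈ H^1(0, 5/2) : v(0) = 0} (test functions vanish at x = 0 where u is specified); weak form: ∫_0^5/2 u'v' dx = ∫_0^5/2 (6*sin(2*π*x/5)) v dx − 2·v(5/2) for all v ∈ V.

Multiply both sides by a test function v and integrate from 0 to 5/2:
  ∫_0^5/2 −u''(x) v(x) dx = ∫_0^5/2 f(x) v(x) dx.
Integrate the LHS by parts once:
  ∫_0^5/2 −u'' v dx = −[u'(x) v(x)]_0^5/2 + ∫_0^5/2 u'(x) v'(x) dx.
Thus ∫_0^5/2 u'(x) v'(x) dx = ∫_0^5/2 f(x) v(x) dx + [u'(x) v(x)]_0^5/2.
Choose V so that boundary terms are either known or forced to vanish.
Mixed BC: u(0) = 0 (Dirichlet) and u'(5/2) = -2 (Neumann). Define V = {v ∈ H^1(0, 5/2) : v(0) = 0}. Then [u' v]_0^5/2 = u'(5/2)·v(5/2) − u'(0)·0 = − 2·v(5/2).
Weak formulation: find u (satisfying any essential BC) such that ∫_0^5/2 u'(x) v'(x) dx = ∫_0^5/2 f v dx − 2·v(5/2) for all v ∈ V (Dirichlet at 0 absorbed into V; Neumann datum at x = 5/2 contributes the boundary term).
Substituting f(x) = 6*sin(2*π*x/5), the right-hand side is ∫_0^5/2 (6*sin(2*π*x/5)) v dx − 2·v(5/2).


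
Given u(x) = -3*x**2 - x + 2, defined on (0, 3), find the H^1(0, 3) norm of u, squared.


||u||_{H^1}^2 = 8349/10

The H^1 norm (squared) on an interval (0, L) is
  ||u||_{H^1}^2 = ∫_0^L u(x)^2 dx + ∫_0^L u'(x)^2 dx.
Compute u'(x) = -6*x - 1.
Then u(x)^2 = 9*x**4 + 6*x**3 - 11*x**2 - 4*x + 4 and u'(x)^2 = 36*x**2 + 12*x + 1.
Integrate each monomial from 0 to 3 using ∫_0^3 c·x^n dx = c·3^(n+1)/(n+1):
  ∫_0^3 u(x)^2 dx = ∫_0^3 (9*x^4 + 6*x^3 - 11*x^2 - 4*x + 4) dx. Term by term:
    ∫_0^3 9*x^4 dx = 2187/5;  ∫_0^3 6*x^3 dx = 243/2;  ∫_0^3 -11*x^2 dx = -99;
    ∫_0^3 -4*x dx = -18;  ∫_0^3 4 dx = 12.
  Sum: 2187/5 + 243/2 − 99 − 18 + 12 = 4539/10.
  ∫_0^3 u'(x)^2 dx = ∫_0^3 (36*x^2 + 12*x + 1) dx. Term by term:
    ∫_0^3 36*x^2 dx = 324;  ∫_0^3 12*x dx = 54;  ∫_0^3 1 dx = 3.
  Sum: 324 + 54 + 3 = 381.
Adding: ||u||_{H^1}^2 = 4539/10 + 381 = 8349/10.


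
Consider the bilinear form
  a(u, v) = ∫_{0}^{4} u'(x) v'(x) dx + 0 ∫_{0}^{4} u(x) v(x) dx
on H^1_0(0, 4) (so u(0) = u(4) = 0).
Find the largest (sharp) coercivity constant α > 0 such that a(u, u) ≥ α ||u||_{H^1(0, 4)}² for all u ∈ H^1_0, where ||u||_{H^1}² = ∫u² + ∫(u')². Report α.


α = π^2/(π^2 + 16)

Coercivity of a(·,·) on H^1_0(0, 4) means a(u, u) ≥ α ||u||_{H^1}² for every u ∈ H^1_0.
The interval has length L = 4, and Poincaré/coercivity depend only on L. Here a(u, u) = ∫(u')² + (0)·∫u².
Here c = 0, so a(u,u) = ∫(u')² alone. The condition a(u,u) ≥ α||u||_{H^1}² reads (1−α)∫(u')² ≥ (α−c)∫u². Any admissible α is ≤ 1 (rapidly oscillating u have ∫u²/∫(u')² → 0), and α = 1 would force 0 ≥ (1−c)∫u², impossible since c < 1; so 1−α > 0. By the sharp Poincaré inequality on H^1_0 of an interval of length L, ∫(u')² ≥ (π/L)²∫u² with equality for the first sine mode sin(π(x−x₀)/L) (x₀ the left endpoint), so the inequality holds for all u iff (1−α)(π/L)² ≥ α − c, i.e. α ≤ ((π/L)² + c)/((π/L)² + 1) = (1 + c(L/π)²)/(1 + (L/π)²). (Direct route, valid since c ≤ 0: Poincaré gives c∫u² ≥ c(L/π)²∫(u')², so a(u,u) ≥ (1 + c(L/π)²)∫(u')², while ||u||_{H^1}² ≤ (1 + (L/π)²)∫(u')²; dividing yields the same α.) With (π/L)² = π^2/16 and c = 0, the largest admissible constant is α = ((π/L)² + c)/((π/L)² + 1).
Simplifying, α = π^2/(π^2 + 16).


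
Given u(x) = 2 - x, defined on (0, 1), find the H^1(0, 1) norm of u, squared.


||u||_{H^1}^2 = 10/3

The H^1 norm (squared) on an interval (0, L) is
  ||u||_{H^1}^2 = ∫_0^L u(x)^2 dx + ∫_0^L u'(x)^2 dx.
Compute u'(x) = -1.
Then u(x)^2 = x**2 - 4*x + 4 and u'(x)^2 = 1.
Integrate each monomial from 0 to 1 using ∫_0^1 c·x^n dx = c·1^(n+1)/(n+1):
  ∫_0^1 u(x)^2 dx = ∫_0^1 (x^2 - 4*x + 4) dx. Term by term:
    ∫_0^1 x^2 dx = 1/3;  ∫_0^1 -4*x dx = -2;  ∫_0^1 4 dx = 4.
  Sum: 1/3 − 2 + 4 = 7/3.
  ∫_0^1 u'(x)^2 dx = ∫_0^1 (1) dx. Term by term:
    ∫_0^1 1 dx = 1.
Adding: ||u||_{H^1}^2 = 7/3 + 1 = 10/3.


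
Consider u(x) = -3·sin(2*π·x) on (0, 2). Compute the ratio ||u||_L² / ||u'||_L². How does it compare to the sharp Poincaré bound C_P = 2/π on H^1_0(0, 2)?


||u||_L² / ||u'||_L² = 1/(2*π) < C_P = 2/π.

u(x) = -3·sin(2*π·x), so u'(x) = -6*π*cos(2*π*x).
Writing u(x) = A·sin(kπx/L) with A = -3 and k = 4, use ∫_0^L sin²(kπx/L) dx = L/2 and ∫_0^L cos²(kπx/L) dx = L/2.
u² = 9·sin²(2*π·x) and (u')² = 36*π^2·cos²(2*π·x), and each of sin², cos² integrates to L/2 = 1 over (0, 2).
∫_0^2 u² dx = 9, so ||u||_L² = 3.
∫_0^2 (u')² dx = 36*π^2, so ||u'||_L² = 6*π.
Ratio ||u||_L² / ||u'||_L² = 1/(2*π).
Sharp Poincaré constant on H^1_0(0, 2) is C_P = L/π = 2/π, achieved by sin(π/2·x).
This is the k = 4 harmonic; the ratio L/(kπ) is strictly less than C_P = L/π, consistent with the sharp inequality ||u||_L² ≤ C_P ||u'||_L².


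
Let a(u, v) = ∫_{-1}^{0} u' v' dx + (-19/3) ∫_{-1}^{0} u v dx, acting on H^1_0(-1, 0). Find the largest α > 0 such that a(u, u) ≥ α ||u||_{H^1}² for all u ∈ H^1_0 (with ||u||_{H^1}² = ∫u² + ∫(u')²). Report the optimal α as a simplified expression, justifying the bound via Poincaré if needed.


α = (-19/3 + π^2)/(1 + π^2)

Coercivity of a(·,·) on H^1_0(-1, 0) means a(u, u) ≥ α ||u||_{H^1}² for every u ∈ H^1_0.
The interval has length L = 1, and Poincaré/coercivity depend only on L. Here a(u, u) = ∫(u')² + (-19/3)·∫u².
Here c = -19/3 < 0 with |c| < (π/L)² = π^2, so coercivity still holds. The condition a(u,u) ≥ α||u||_{H^1}² reads (1−α)∫(u')² ≥ (α−c)∫u². Any admissible α is ≤ 1 (rapidly oscillating u have ∫u²/∫(u')² → 0), and α = 1 would force 0 ≥ (1−c)∫u², impossible since c < 1; so 1−α > 0. By the sharp Poincaré inequality on H^1_0 of an interval of length L, ∫(u')² ≥ (π/L)²∫u² with equality for the first sine mode sin(π(x−x₀)/L) (x₀ the left endpoint), so the inequality holds for all u iff (1−α)(π/L)² ≥ α − c, i.e. α ≤ ((π/L)² + c)/((π/L)² + 1) = (1 + c(L/π)²)/(1 + (L/π)²). (Direct route, valid since c ≤ 0: Poincaré gives c∫u² ≥ c(L/π)²∫(u')², so a(u,u) ≥ (1 + c(L/π)²)∫(u')², while ||u||_{H^1}² ≤ (1 + (L/π)²)∫(u')²; dividing yields the same α.) With (π/L)² = π^2 and c = -19/3, the largest admissible constant is α = ((π/L)² + c)/((π/L)² + 1).
Simplifying, α = (-19/3 + π^2)/(1 + π^2).


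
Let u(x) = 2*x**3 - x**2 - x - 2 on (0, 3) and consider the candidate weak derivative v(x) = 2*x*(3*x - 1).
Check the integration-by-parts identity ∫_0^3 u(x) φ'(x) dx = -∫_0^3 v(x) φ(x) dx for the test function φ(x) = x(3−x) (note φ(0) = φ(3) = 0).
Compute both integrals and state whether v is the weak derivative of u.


LHS = -549/10, RHS = -297/5. No, v is not the weak derivative of u.

u(x) = 2*x**3 - x**2 - x - 2, classical derivative u'(x) = 6*x**2 - 2*x - 1.
φ(x) = x(3−x), so φ'(x) = 3 - 2*x.
Note φ(0) = φ(3) = 0, so the boundary term u·φ vanishes.
LHS = ∫_0^3 u(x) φ'(x) dx = ∫_0^3 (-4*x^4 + 8*x^3 - x^2 + x - 6) dx. Term by term:
  ∫_0^3 -4*x^4 dx = -972/5;  ∫_0^3 8*x^3 dx = 162;  ∫_0^3 -x^2 dx = -9;
  ∫_0^3 x dx = 9/2;  ∫_0^3 -6 dx = -18.
Sum: -972/5 + 162 − 9 + 9/2 − 18 = -549/10.
So LHS = -549/10.
∫_0^3 v(x) φ(x) dx = ∫_0^3 (-6*x^4 + 20*x^3 - 6*x^2) dx. Term by term:
  ∫_0^3 -6*x^4 dx = -1458/5;  ∫_0^3 20*x^3 dx = 405;  ∫_0^3 -6*x^2 dx = -54.
Sum: -1458/5 + 405 − 54 = 297/5.
So RHS = -∫_0^3 v(x) φ(x) dx = -297/5.
LHS − RHS = 9/2 ≠ 0, so the identity fails.
(For a valid weak derivative the identity must hold for EVERY test function, in particular this one. The failure shows v is NOT the weak derivative of u.)
Correct weak derivative would be u'(x) = 6*x**2 - 2*x - 1.


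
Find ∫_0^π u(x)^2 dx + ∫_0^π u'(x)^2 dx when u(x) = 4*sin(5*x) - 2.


||u||_{H^1(0,π)}^2 = -32/5 + 212*π

u'(x) = 20*cos(5*x).
Expand u² and (u')² and integrate term by term on (0, π), using: for integers n ≥ 1, ∫_0^π sin²(nx) dx = ∫_0^π cos²(nx) dx = π/2; for n ≠ n', ∫_0^π sin(nx)sin(n'x) dx = ∫_0^π cos(nx)cos(n'x) dx = 0; and by product-to-sum, ∫_0^π sin(nx)cos(n'x) dx = ½∫_0^π [sin((n+n')x) + sin((n−n')x)] dx, which is 0 when n+n' is even and 2n/(n²−n'²) when n+n' is odd (it need not vanish on (0, π)). For the constant mode: ∫_0^π 1 dx = π, ∫_0^π cos(nx) dx = 0, ∫_0^π sin(nx) dx = (1−(−1)^n)/n.
  u² squared terms: (-2)²·∫1 dx = 4·π = 4*π;  (4)²·∫sin(5x)² dx = 16·π/2 = 8*π.
  u² cross terms: 2·(-2)·(4)·∫1·sin(5x) dx = -16·(2/5) = -32/5.
  So ∫_0^π u² dx = 4*π + 8*π − 32/5 = -32/5 + 12*π.
  (u')² squared terms: (20)²·∫cos(5x)² dx = 400·π/2 = 200*π.
  So ∫_0^π (u')² dx = 200*π.
||u||_{H^1}^2 = (-32/5 + 12*π) + (200*π) = -32/5 + 212*π.


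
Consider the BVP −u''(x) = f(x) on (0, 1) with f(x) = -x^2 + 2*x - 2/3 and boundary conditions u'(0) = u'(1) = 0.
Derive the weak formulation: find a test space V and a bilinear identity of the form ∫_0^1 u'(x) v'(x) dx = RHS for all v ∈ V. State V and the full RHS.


V = H^1(0, 1) (no boundary constraint on v; u is determined up to an additive constant); weak form: ∫_0^1 u'v' dx = ∫_0^1 (-x^2 + 2*x - 2/3) v dx for all v ∈ V.

Multiply both sides by a test function v and integrate from 0 to 1:
  ∫_0^1 −u''(x) v(x) dx = ∫_0^1 f(x) v(x) dx.
Integrate the LHS by parts once:
  ∫_0^1 −u'' v dx = −[u'(x) v(x)]_0^1 + ∫_0^1 u'(x) v'(x) dx.
Thus ∫_0^1 u'(x) v'(x) dx = ∫_0^1 f(x) v(x) dx + [u'(x) v(x)]_0^1.
Choose V so that boundary terms are either known or forced to vanish.
u has homogeneous Neumann: u'(0) = u'(1) = 0. So [u' v]_0^1 = 0·v(1) − 0·v(0) = 0 for any v; take V = H^1(0, 1).
Weak formulation: find u (satisfying any essential BC) such that ∫_0^1 u'(x) v'(x) dx = ∫_0^1 f v dx for all v ∈ V (homogeneous Neumann, so boundary terms vanish).
Substituting f(x) = -x^2 + 2*x - 2/3, the right-hand side is ∫_0^1 (-x^2 + 2*x - 2/3) v dx.
Compatibility check (pure Neumann): taking v ≡ 1 ∈ V gives 0 = ∫_0^1 f dx + (0) − (0), i.e. ∫_0^1 f dx must equal u'(0) − u'(1) = 0. Indeed ∫_0^1 (-x^2 + 2*x - 2/3) dx = 0, so the data are compatible. The solution is then unique only up to an additive constant (fix it e.g. by requiring ∫_0^1 u dx = 0).


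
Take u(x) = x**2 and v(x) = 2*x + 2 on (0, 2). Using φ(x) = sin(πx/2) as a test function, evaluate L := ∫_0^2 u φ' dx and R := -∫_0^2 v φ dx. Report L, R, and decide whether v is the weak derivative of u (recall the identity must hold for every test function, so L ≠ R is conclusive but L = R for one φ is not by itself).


LHS = -8/π, RHS = -16/π. No, v is not the weak derivative of u.

u(x) = x**2, classical derivative u'(x) = 2*x.
φ(x) = sin(πx/2), so φ'(x) = π*cos(π*x/2)/2.
Note φ(0) = φ(2) = 0, so the boundary term u·φ vanishes.
LHS = ∫_0^2 u(x) φ'(x) dx = ∫_0^2 (π*x^2*cos(π*x/2)/2) dx. Term by term:
  ∫_0^2 π*x^2*cos(π*x/2)/2 dx = -8/π.
So LHS = -8/π.
∫_0^2 v(x) φ(x) dx = ∫_0^2 (2*x*sin(π*x/2) + 2*sin(π*x/2)) dx. Term by term:
  ∫_0^2 2*sin(π*x/2) dx = 8/π;  ∫_0^2 2*x*sin(π*x/2) dx = 8/π.
Sum: 8/π + 8/π = 16/π.
So RHS = -∫_0^2 v(x) φ(x) dx = -16/π.
LHS − RHS = 8/π ≠ 0, so the identity fails.
(For a valid weak derivative the identity must hold for EVERY test function, in particular this one. The failure shows v is NOT the weak derivative of u.)
Correct weak derivative would be u'(x) = 2*x.


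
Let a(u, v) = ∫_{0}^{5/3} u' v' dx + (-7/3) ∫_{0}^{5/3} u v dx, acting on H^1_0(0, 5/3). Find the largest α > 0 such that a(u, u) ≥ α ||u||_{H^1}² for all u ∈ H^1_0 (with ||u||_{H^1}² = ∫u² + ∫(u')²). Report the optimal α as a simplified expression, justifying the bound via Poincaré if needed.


α = (-175 + 27*π^2)/(3*(25 + 9*π^2))

Coercivity of a(·,·) on H^1_0(0, 5/3) means a(u, u) ≥ α ||u||_{H^1}² for every u ∈ H^1_0.
The interval has length L = 5/3, and Poincaré/coercivity depend only on L. Here a(u, u) = ∫(u')² + (-7/3)·∫u².
Here c = -7/3 < 0 with |c| < (π/L)² = 9*π^2/25, so coercivity still holds. The condition a(u,u) ≥ α||u||_{H^1}² reads (1−α)∫(u')² ≥ (α−c)∫u². Any admissible α is ≤ 1 (rapidly oscillating u have ∫u²/∫(u')² → 0), and α = 1 would force 0 ≥ (1−c)∫u², impossible since c < 1; so 1−α > 0. By the sharp Poincaré inequality on H^1_0 of an interval of length L, ∫(u')² ≥ (π/L)²∫u² with equality for the first sine mode sin(π(x−x₀)/L) (x₀ the left endpoint), so the inequality holds for all u iff (1−α)(π/L)² ≥ α − c, i.e. α ≤ ((π/L)² + c)/((π/L)² + 1) = (1 + c(L/π)²)/(1 + (L/π)²). (Direct route, valid since c ≤ 0: Poincaré gives c∫u² ≥ c(L/π)²∫(u')², so a(u,u) ≥ (1 + c(L/π)²)∫(u')², while ||u||_{H^1}² ≤ (1 + (L/π)²)∫(u')²; dividing yields the same α.) With (π/L)² = 9*π^2/25 and c = -7/3, the largest admissible constant is α = ((π/L)² + c)/((π/L)² + 1).
Simplifying, α = (-175 + 27*π^2)/(3*(25 + 9*π^2)).


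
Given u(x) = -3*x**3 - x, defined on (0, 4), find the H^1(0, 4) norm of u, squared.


||u||_{H^1}^2 = 4125668/105

The H^1 norm (squared) on an interval (0, L) is
  ||u||_{H^1}^2 = ∫_0^L u(x)^2 dx + ∫_0^L u'(x)^2 dx.
Compute u'(x) = -9*x**2 - 1.
Then u(x)^2 = 9*x**6 + 6*x**4 + x**2 and u'(x)^2 = 81*x**4 + 18*x**2 + 1.
Integrate each monomial from 0 to 4 using ∫_0^4 c·x^n dx = c·4^(n+1)/(n+1):
  ∫_0^4 u(x)^2 dx = ∫_0^4 (9*x^6 + 6*x^4 + x^2) dx. Term by term:
    ∫_0^4 9*x^6 dx = 147456/7;  ∫_0^4 6*x^4 dx = 6144/5;  ∫_0^4 x^2 dx = 64/3.
  Sum: 147456/7 + 6144/5 + 64/3 = 2343104/105.
  ∫_0^4 u'(x)^2 dx = ∫_0^4 (81*x^4 + 18*x^2 + 1) dx. Term by term:
    ∫_0^4 81*x^4 dx = 82944/5;  ∫_0^4 18*x^2 dx = 384;  ∫_0^4 1 dx = 4.
  Sum: 82944/5 + 384 + 4 = 84884/5.
Adding: ||u||_{H^1}^2 = 2343104/105 + 84884/5 = 4125668/105.


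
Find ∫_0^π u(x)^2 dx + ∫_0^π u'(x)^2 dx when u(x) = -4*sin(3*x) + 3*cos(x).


||u||_{H^1(0,π)}^2 = 89*π

u'(x) = -3*sin(x) - 12*cos(3*x).
Expand u² and (u')² and integrate term by term on (0, π), using: for integers n ≥ 1, ∫_0^π sin²(nx) dx = ∫_0^π cos²(nx) dx = π/2; for n ≠ n', ∫_0^π sin(nx)sin(n'x) dx = ∫_0^π cos(nx)cos(n'x) dx = 0; and by product-to-sum, ∫_0^π sin(nx)cos(n'x) dx = ½∫_0^π [sin((n+n')x) + sin((n−n')x)] dx, which is 0 when n+n' is even and 2n/(n²−n'²) when n+n' is odd (it need not vanish on (0, π)).
  u² squared terms: (-4)²·∫sin(3x)² dx = 16·π/2 = 8*π;  (3)²·∫cos(x)² dx = 9·π/2 = 9*π/2.
  u² cross terms: 2·(-4)·(3)·∫sin(3x)·cos(x) dx = -24·(0) = 0.
  So ∫_0^π u² dx = 8*π + 9*π/2 + 0 = 25*π/2.
  (u')² squared terms: (-12)²·∫cos(3x)² dx = 144·π/2 = 72*π;  (-3)²·∫sin(x)² dx = 9·π/2 = 9*π/2.
  (u')² cross terms: 2·(-12)·(-3)·∫cos(3x)·sin(x) dx = 72·(0) = 0.
  So ∫_0^π (u')² dx = 72*π + 9*π/2 + 0 = 153*π/2.
||u||_{H^1}^2 = (25*π/2) + (153*π/2) = 89*π.


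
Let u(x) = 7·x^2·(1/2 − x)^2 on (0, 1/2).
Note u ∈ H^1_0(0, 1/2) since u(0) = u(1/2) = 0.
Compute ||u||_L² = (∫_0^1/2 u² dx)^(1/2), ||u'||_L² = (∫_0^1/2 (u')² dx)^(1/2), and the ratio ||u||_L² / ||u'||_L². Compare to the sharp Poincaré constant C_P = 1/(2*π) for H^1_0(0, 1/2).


||u||_L² / ||u'||_L² = sqrt(3)/12 < C_P = 1/(2*π).

u(x) = 7·x^2·(1/2 − x)^2, so u'(x) = 7*x*(2*x - 1)*(4*x - 1)/2.
u(x) = 7·x^2·(1/2 − x)^2 vanishes at x = 0 and x = 1/2, so u ∈ H^1_0(0, 1/2). Differentiate via the product rule and integrate the resulting polynomials term by term.
  ∫_0^1/2 u² dx = ∫_0^1/2 (49*x^8 - 98*x^7 + 147*x^6/2 - 49*x^5/2 + 49*x^4/16) dx. Term by term:
    ∫_0^1/2 49*x^8 dx = 49/4608;  ∫_0^1/2 -98*x^7 dx = -49/1024;  ∫_0^1/2 147*x^6/2 dx = 21/256;
    ∫_0^1/2 -49*x^5/2 dx = -49/768;  ∫_0^1/2 49*x^4/16 dx = 49/2560.
  Sum: 49/4608 − 49/1024 + 21/256 − 49/768 + 49/2560 = 7/46080.
  ∫_0^1/2 (u')² dx = ∫_0^1/2 (784*x^6 - 1176*x^5 + 637*x^4 - 147*x^3 + 49*x^2/4) dx. Term by term:
    ∫_0^1/2 784*x^6 dx = 7/8;  ∫_0^1/2 -1176*x^5 dx = -49/16;  ∫_0^1/2 637*x^4 dx = 637/160;
    ∫_0^1/2 -147*x^3 dx = -147/64;  ∫_0^1/2 49*x^2/4 dx = 49/96.
  Sum: 7/8 − 49/16 + 637/160 − 147/64 + 49/96 = 7/960.
∫_0^1/2 u² dx = 7/46080, so ||u||_L² = sqrt(35)/480.
∫_0^1/2 (u')² dx = 7/960, so ||u'||_L² = sqrt(105)/120.
Ratio ||u||_L² / ||u'||_L² = sqrt(3)/12.
Sharp Poincaré constant on H^1_0(0, 1/2) is C_P = L/π = 1/(2*π), achieved by sin(2*π·x).
A polynomial bump cannot attain the sharp Poincaré constant (only the first sine eigenfunction does), so the ratio is strictly less than C_P, consistent with ||u||_L² ≤ C_P ||u'||_L².


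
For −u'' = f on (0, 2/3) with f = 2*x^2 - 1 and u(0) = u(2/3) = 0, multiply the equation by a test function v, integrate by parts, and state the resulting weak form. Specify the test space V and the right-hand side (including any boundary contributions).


V = H^1_0(0, 2/3) (so v(0) = v(2/3) = 0); weak form: ∫_0^2/3 u'v' dx = ∫_0^2/3 (2*x^2 - 1) v dx for all v ∈ V.

Multiply both sides by a test function v and integrate from 0 to 2/3:
  ∫_0^2/3 −u''(x) v(x) dx = ∫_0^2/3 f(x) v(x) dx.
Integrate the LHS by parts once:
  ∫_0^2/3 −u'' v dx = −[u'(x) v(x)]_0^2/3 + ∫_0^2/3 u'(x) v'(x) dx.
Thus ∫_0^2/3 u'(x) v'(x) dx = ∫_0^2/3 f(x) v(x) dx + [u'(x) v(x)]_0^2/3.
Choose V so that boundary terms are either known or forced to vanish.
u is Dirichlet: u(0) = u(2/3) = 0. Let V = H^1_0(0, 2/3); then v(0) = v(2/3) = 0, and [u' v]_0^2/3 = 0.
Weak formulation: find u (satisfying any essential BC) such that ∫_0^2/3 u'(x) v'(x) dx = ∫_0^2/3 f v dx for all v ∈ V.
Substituting f(x) = 2*x^2 - 1, the right-hand side is ∫_0^2/3 (2*x^2 - 1) v dx.


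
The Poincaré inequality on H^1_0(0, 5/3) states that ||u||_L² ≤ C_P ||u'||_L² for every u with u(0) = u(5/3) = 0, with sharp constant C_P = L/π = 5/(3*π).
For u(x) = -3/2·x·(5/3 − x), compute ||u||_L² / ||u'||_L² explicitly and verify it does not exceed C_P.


||u||_L² / ||u'||_L² = sqrt(10)/6 < C_P = 5/(3*π).

u(x) = -3/2·x·(5/3 − x), so u'(x) = 3*x - 5/2.
u(x) = -3/2·x·(5/3 − x) vanishes at x = 0 and x = 5/3, so u ∈ H^1_0(0, 5/3). Differentiate via the product rule and integrate the resulting polynomials term by term.
  ∫_0^5/3 u² dx = ∫_0^5/3 (9*x^4/4 - 15*x^3/2 + 25*x^2/4) dx. Term by term:
    ∫_0^5/3 9*x^4/4 dx = 625/108;  ∫_0^5/3 -15*x^3/2 dx = -3125/216;  ∫_0^5/3 25*x^2/4 dx = 3125/324.
  Sum: 625/108 − 3125/216 + 3125/324 = 625/648.
  ∫_0^5/3 (u')² dx = ∫_0^5/3 (9*x^2 - 15*x + 25/4) dx. Term by term:
    ∫_0^5/3 9*x^2 dx = 125/9;  ∫_0^5/3 -15*x dx = -125/6;  ∫_0^5/3 25/4 dx = 125/12.
  Sum: 125/9 − 125/6 + 125/12 = 125/36.
∫_0^5/3 u² dx = 625/648, so ||u||_L² = 25*sqrt(2)/36.
∫_0^5/3 (u')² dx = 125/36, so ||u'||_L² = 5*sqrt(5)/6.
Ratio ||u||_L² / ||u'||_L² = sqrt(10)/6.
Sharp Poincaré constant on H^1_0(0, 5/3) is C_P = L/π = 5/(3*π), achieved by sin(3*π/5·x).
A polynomial bump cannot attain the sharp Poincaré constant (only the first sine eigenfunction does), so the ratio is strictly less than C_P, consistent with ||u||_L² ≤ C_P ||u'||_L².


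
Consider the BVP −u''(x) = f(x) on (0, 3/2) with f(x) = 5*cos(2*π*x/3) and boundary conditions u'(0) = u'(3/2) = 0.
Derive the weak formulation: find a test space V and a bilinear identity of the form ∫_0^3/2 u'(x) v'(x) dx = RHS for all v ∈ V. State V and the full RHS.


V = H^1(0, 3/2) (no boundary constraint on v; u is determined up to an additive constant); weak form: ∫_0^3/2 u'v' dx = ∫_0^3/2 (5*cos(2*π*x/3)) v dx for all v ∈ V.

Multiply both sides by a test function v and integrate from 0 to 3/2:
  ∫_0^3/2 −u''(x) v(x) dx = ∫_0^3/2 f(x) v(x) dx.
Integrate the LHS by parts once:
  ∫_0^3/2 −u'' v dx = −[u'(x) v(x)]_0^3/2 + ∫_0^3/2 u'(x) v'(x) dx.
Thus ∫_0^3/2 u'(x) v'(x) dx = ∫_0^3/2 f(x) v(x) dx + [u'(x) v(x)]_0^3/2.
Choose V so that boundary terms are either known or forced to vanish.
u has homogeneous Neumann: u'(0) = u'(3/2) = 0. So [u' v]_0^3/2 = 0·v(3/2) − 0·v(0) = 0 for any v; take V = H^1(0, 3/2).
Weak formulation: find u (satisfying any essential BC) such that ∫_0^3/2 u'(x) v'(x) dx = ∫_0^3/2 f v dx for all v ∈ V (homogeneous Neumann, so boundary terms vanish).
Substituting f(x) = 5*cos(2*π*x/3), the right-hand side is ∫_0^3/2 (5*cos(2*π*x/3)) v dx.
Compatibility check (pure Neumann): taking v ≡ 1 ∈ V gives 0 = ∫_0^3/2 f dx + (0) − (0), i.e. ∫_0^3/2 f dx must equal u'(0) − u'(3/2) = 0. Indeed ∫_0^3/2 (5*cos(2*π*x/3)) dx = 0, so the data are compatible. The solution is then unique only up to an additive constant (fix it e.g. by requiring ∫_0^3/2 u dx = 0).


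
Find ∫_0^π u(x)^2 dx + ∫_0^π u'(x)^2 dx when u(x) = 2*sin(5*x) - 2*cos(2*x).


||u||_{H^1(0,π)}^2 = -400/21 + 62*π

u'(x) = 4*sin(2*x) + 10*cos(5*x).
Expand u² and (u')² and integrate term by term on (0, π), using: for integers n ≥ 1, ∫_0^π sin²(nx) dx = ∫_0^π cos²(nx) dx = π/2; for n ≠ n', ∫_0^π sin(nx)sin(n'x) dx = ∫_0^π cos(nx)cos(n'x) dx = 0; and by product-to-sum, ∫_0^π sin(nx)cos(n'x) dx = ½∫_0^π [sin((n+n')x) + sin((n−n')x)] dx, which is 0 when n+n' is even and 2n/(n²−n'²) when n+n' is odd (it need not vanish on (0, π)).
  u² squared terms: (-2)²·∫cos(2x)² dx = 4·π/2 = 2*π;  (2)²·∫sin(5x)² dx = 4·π/2 = 2*π.
  u² cross terms: 2·(-2)·(2)·∫cos(2x)·sin(5x) dx = -8·(10/21) = -80/21.
  So ∫_0^π u² dx = 2*π + 2*π − 80/21 = -80/21 + 4*π.
  (u')² squared terms: (4)²·∫sin(2x)² dx = 16·π/2 = 8*π;  (10)²·∫cos(5x)² dx = 100·π/2 = 50*π.
  (u')² cross terms: 2·(4)·(10)·∫sin(2x)·cos(5x) dx = 80·(-4/21) = -320/21.
  So ∫_0^π (u')² dx = 8*π + 50*π − 320/21 = -320/21 + 58*π.
||u||_{H^1}^2 = (-80/21 + 4*π) + (-320/21 + 58*π) = -400/21 + 62*π.


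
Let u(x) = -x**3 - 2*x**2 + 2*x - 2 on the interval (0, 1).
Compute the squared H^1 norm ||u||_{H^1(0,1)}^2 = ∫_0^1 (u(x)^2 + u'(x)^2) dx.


||u||_{H^1}^2 = 313/35

The H^1 norm (squared) on an interval (0, L) is
  ||u||_{H^1}^2 = ∫_0^L u(x)^2 dx + ∫_0^L u'(x)^2 dx.
Compute u'(x) = -3*x**2 - 4*x + 2.
Then u(x)^2 = x**6 + 4*x**5 - 4*x**3 + 12*x**2 - 8*x + 4 and u'(x)^2 = 9*x**4 + 24*x**3 + 4*x**2 - 16*x + 4.
Integrate each monomial from 0 to 1 using ∫_0^1 c·x^n dx = c·1^(n+1)/(n+1):
  ∫_0^1 u(x)^2 dx = ∫_0^1 (x^6 + 4*x^5 - 4*x^3 + 12*x^2 - 8*x + 4) dx. Term by term:
    ∫_0^1 x^6 dx = 1/7;  ∫_0^1 4*x^5 dx = 2/3;  ∫_0^1 -4*x^3 dx = -1;
    ∫_0^1 12*x^2 dx = 4;  ∫_0^1 -8*x dx = -4;  ∫_0^1 4 dx = 4.
  Sum: 1/7 + 2/3 − 1 + 4 − 4 + 4 = 80/21.
  ∫_0^1 u'(x)^2 dx = ∫_0^1 (9*x^4 + 24*x^3 + 4*x^2 - 16*x + 4) dx. Term by term:
    ∫_0^1 9*x^4 dx = 9/5;  ∫_0^1 24*x^3 dx = 6;  ∫_0^1 4*x^2 dx = 4/3;
    ∫_0^1 -16*x dx = -8;  ∫_0^1 4 dx = 4.
  Sum: 9/5 + 6 + 4/3 − 8 + 4 = 77/15.
Adding: ||u||_{H^1}^2 = 80/21 + 77/15 = 313/35.


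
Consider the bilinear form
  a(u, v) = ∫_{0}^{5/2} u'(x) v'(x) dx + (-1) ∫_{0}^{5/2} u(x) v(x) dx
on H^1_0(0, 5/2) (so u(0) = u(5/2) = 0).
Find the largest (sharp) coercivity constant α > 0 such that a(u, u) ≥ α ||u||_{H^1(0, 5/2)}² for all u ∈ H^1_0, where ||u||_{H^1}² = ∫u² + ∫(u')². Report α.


α = (-25 + 4*π^2)/(25 + 4*π^2)

Coercivity of a(·,·) on H^1_0(0, 5/2) means a(u, u) ≥ α ||u||_{H^1}² for every u ∈ H^1_0.
The interval has length L = 5/2, and Poincaré/coercivity depend only on L. Here a(u, u) = ∫(u')² + (-1)·∫u².
Here c = -1 < 0 with |c| < (π/L)² = 4*π^2/25, so coercivity still holds. The condition a(u,u) ≥ α||u||_{H^1}² reads (1−α)∫(u')² ≥ (α−c)∫u². Any admissible α is ≤ 1 (rapidly oscillating u have ∫u²/∫(u')² → 0), and α = 1 would force 0 ≥ (1−c)∫u², impossible since c < 1; so 1−α > 0. By the sharp Poincaré inequality on H^1_0 of an interval of length L, ∫(u')² ≥ (π/L)²∫u² with equality for the first sine mode sin(π(x−x₀)/L) (x₀ the left endpoint), so the inequality holds for all u iff (1−α)(π/L)² ≥ α − c, i.e. α ≤ ((π/L)² + c)/((π/L)² + 1) = (1 + c(L/π)²)/(1 + (L/π)²). (Direct route, valid since c ≤ 0: Poincaré gives c∫u² ≥ c(L/π)²∫(u')², so a(u,u) ≥ (1 + c(L/π)²)∫(u')², while ||u||_{H^1}² ≤ (1 + (L/π)²)∫(u')²; dividing yields the same α.) With (π/L)² = 4*π^2/25 and c = -1, the largest admissible constant is α = ((π/L)² + c)/((π/L)² + 1).
Simplifying, α = (-25 + 4*π^2)/(25 + 4*π^2).


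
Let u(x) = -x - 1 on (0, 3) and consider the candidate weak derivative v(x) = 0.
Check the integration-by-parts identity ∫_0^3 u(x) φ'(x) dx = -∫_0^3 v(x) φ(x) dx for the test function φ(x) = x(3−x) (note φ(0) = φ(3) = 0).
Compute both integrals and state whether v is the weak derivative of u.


LHS = 9/2, RHS = 0. No, v is not the weak derivative of u.

u(x) = -x - 1, classical derivative u'(x) = -1.
φ(x) = x(3−x), so φ'(x) = 3 - 2*x.
Note φ(0) = φ(3) = 0, so the boundary term u·φ vanishes.
LHS = ∫_0^3 u(x) φ'(x) dx = ∫_0^3 (2*x^2 - x - 3) dx. Term by term:
  ∫_0^3 2*x^2 dx = 18;  ∫_0^3 -x dx = -9/2;  ∫_0^3 -3 dx = -9.
Sum: 18 − 9/2 − 9 = 9/2.
So LHS = 9/2.
∫_0^3 v(x) φ(x) dx = ∫_0^3 (0) dx. Term by term:
  ∫_0^3 0 dx = 0.
So RHS = -∫_0^3 v(x) φ(x) dx = 0.
LHS − RHS = 9/2 ≠ 0, so the identity fails.
(For a valid weak derivative the identity must hold for EVERY test function, in particular this one. The failure shows v is NOT the weak derivative of u.)
Correct weak derivative would be u'(x) = -1.


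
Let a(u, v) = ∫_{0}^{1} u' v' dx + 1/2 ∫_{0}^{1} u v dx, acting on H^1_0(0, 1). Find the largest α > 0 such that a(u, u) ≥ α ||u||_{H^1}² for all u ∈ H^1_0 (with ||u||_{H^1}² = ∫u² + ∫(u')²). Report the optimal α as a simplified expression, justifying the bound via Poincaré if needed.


α = (1/2 + π^2)/(1 + π^2)

Coercivity of a(·,·) on H^1_0(0, 1) means a(u, u) ≥ α ||u||_{H^1}² for every u ∈ H^1_0.
The interval has length L = 1, and Poincaré/coercivity depend only on L. Here a(u, u) = ∫(u')² + (1/2)·∫u².
Here 0 < c = 1/2 < 1. The condition a(u,u) ≥ α||u||_{H^1}² reads (1−α)∫(u')² ≥ (α−c)∫u². Any admissible α is ≤ 1 (rapidly oscillating u have ∫u²/∫(u')² → 0), and α = 1 would force 0 ≥ (1−c)∫u², impossible since c < 1; so 1−α > 0. By the sharp Poincaré inequality on H^1_0 of an interval of length L, ∫(u')² ≥ (π/L)²∫u² with equality for the first sine mode sin(π(x−x₀)/L) (x₀ the left endpoint), so the inequality holds for all u iff (1−α)(π/L)² ≥ α − c, i.e. α ≤ ((π/L)² + c)/((π/L)² + 1) = (1 + c(L/π)²)/(1 + (L/π)²). With (π/L)² = π^2 and c = 1/2, the largest admissible constant is α = ((π/L)² + c)/((π/L)² + 1).
Simplifying, α = (1/2 + π^2)/(1 + π^2).


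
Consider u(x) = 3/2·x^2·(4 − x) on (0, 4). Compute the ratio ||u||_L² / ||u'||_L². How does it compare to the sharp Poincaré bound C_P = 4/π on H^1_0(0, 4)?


||u||_L² / ||u'||_L² = 2*sqrt(14)/7 < C_P = 4/π.

u(x) = 3/2·x^2·(4 − x), so u'(x) = 3*x*(8 - 3*x)/2.
u(x) = 3/2·x^2·(4 − x) vanishes at x = 0 and x = 4, so u ∈ H^1_0(0, 4). Differentiate via the product rule and integrate the resulting polynomials term by term.
  ∫_0^4 u² dx = ∫_0^4 (9*x^6/4 - 18*x^5 + 36*x^4) dx. Term by term:
    ∫_0^4 9*x^6/4 dx = 36864/7;  ∫_0^4 -18*x^5 dx = -12288;  ∫_0^4 36*x^4 dx = 36864/5.
  Sum: 36864/7 − 12288 + 36864/5 = 12288/35.
  ∫_0^4 (u')² dx = ∫_0^4 (81*x^4/4 - 108*x^3 + 144*x^2) dx. Term by term:
    ∫_0^4 81*x^4/4 dx = 20736/5;  ∫_0^4 -108*x^3 dx = -6912;  ∫_0^4 144*x^2 dx = 3072.
  Sum: 20736/5 − 6912 + 3072 = 1536/5.
∫_0^4 u² dx = 12288/35, so ||u||_L² = 64*sqrt(105)/35.
∫_0^4 (u')² dx = 1536/5, so ||u'||_L² = 16*sqrt(30)/5.
Ratio ||u||_L² / ||u'||_L² = 2*sqrt(14)/7.
Sharp Poincaré constant on H^1_0(0, 4) is C_P = L/π = 4/π, achieved by sin(π/4·x).
A polynomial bump cannot attain the sharp Poincaré constant (only the first sine eigenfunction does), so the ratio is strictly less than C_P, consistent with ||u||_L² ≤ C_P ||u'||_L².


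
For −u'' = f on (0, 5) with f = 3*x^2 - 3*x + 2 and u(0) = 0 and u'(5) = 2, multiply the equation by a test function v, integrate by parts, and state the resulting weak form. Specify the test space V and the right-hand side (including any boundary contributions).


V = {v ∈ H^1(0, 5) : v(0) = 0} (test functions vanish at x = 0 where u is specified); weak form: ∫_0^5 u'v' dx = ∫_0^5 (3*x^2 - 3*x + 2) v dx + 2·v(5) for all v ∈ V.

Multiply both sides by a test function v and integrate from 0 to 5:
  ∫_0^5 −u''(x) v(x) dx = ∫_0^5 f(x) v(x) dx.
Integrate the LHS by parts once:
  ∫_0^5 −u'' v dx = −[u'(x) v(x)]_0^5 + ∫_0^5 u'(x) v'(x) dx.
Thus ∫_0^5 u'(x) v'(x) dx = ∫_0^5 f(x) v(x) dx + [u'(x) v(x)]_0^5.
Choose V so that boundary terms are either known or forced to vanish.
Mixed BC: u(0) = 0 (Dirichlet) and u'(5) = 2 (Neumann). Define V = {v ∈ H^1(0, 5) : v(0) = 0}. Then [u' v]_0^5 = u'(5)·v(5) − u'(0)·0 = 2·v(5).
Weak formulation: find u (satisfying any essential BC) such that ∫_0^5 u'(x) v'(x) dx = ∫_0^5 f v dx + 2·v(5) for all v ∈ V (Dirichlet at 0 absorbed into V; Neumann datum at x = 5 contributes the boundary term).
Substituting f(x) = 3*x^2 - 3*x + 2, the right-hand side is ∫_0^5 (3*x^2 - 3*x + 2) v dx + 2·v(5).


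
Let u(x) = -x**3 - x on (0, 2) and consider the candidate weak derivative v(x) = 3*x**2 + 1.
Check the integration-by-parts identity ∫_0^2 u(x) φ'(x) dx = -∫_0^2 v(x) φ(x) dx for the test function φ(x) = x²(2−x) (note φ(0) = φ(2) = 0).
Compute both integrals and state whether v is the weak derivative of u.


LHS = 116/15, RHS = -116/15. No, v is not the weak derivative of u.

u(x) = -x**3 - x, classical derivative u'(x) = -3*x**2 - 1.
φ(x) = x²(2−x), so φ'(x) = x*(4 - 3*x).
Note φ(0) = φ(2) = 0, so the boundary term u·φ vanishes.
LHS = ∫_0^2 u(x) φ'(x) dx = ∫_0^2 (3*x^5 - 4*x^4 + 3*x^3 - 4*x^2) dx. Term by term:
  ∫_0^2 3*x^5 dx = 32;  ∫_0^2 -4*x^4 dx = -128/5;  ∫_0^2 3*x^3 dx = 12;
  ∫_0^2 -4*x^2 dx = -32/3.
Sum: 32 − 128/5 + 12 − 32/3 = 116/15.
So LHS = 116/15.
∫_0^2 v(x) φ(x) dx = ∫_0^2 (-3*x^5 + 6*x^4 - x^3 + 2*x^2) dx. Term by term:
  ∫_0^2 -3*x^5 dx = -32;  ∫_0^2 6*x^4 dx = 192/5;  ∫_0^2 -x^3 dx = -4;
  ∫_0^2 2*x^2 dx = 16/3.
Sum: -32 + 192/5 − 4 + 16/3 = 116/15.
So RHS = -∫_0^2 v(x) φ(x) dx = -116/15.
LHS − RHS = 232/15 ≠ 0, so the identity fails.
(For a valid weak derivative the identity must hold for EVERY test function, in particular this one. The failure shows v is NOT the weak derivative of u.)
Correct weak derivative would be u'(x) = -3*x**2 - 1.


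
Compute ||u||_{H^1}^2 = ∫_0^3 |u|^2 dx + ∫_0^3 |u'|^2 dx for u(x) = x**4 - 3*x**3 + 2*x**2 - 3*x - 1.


||u||_{H^1}^2 = 57957/140

The H^1 norm (squared) on an interval (0, L) is
  ||u||_{H^1}^2 = ∫_0^L u(x)^2 dx + ∫_0^L u'(x)^2 dx.
Compute u'(x) = 4*x**3 - 9*x**2 + 4*x - 3.
Then u(x)^2 = x**8 - 6*x**7 + 13*x**6 - 18*x**5 + 20*x**4 - 6*x**3 + 5*x**2 + 6*x + 1 and u'(x)^2 = 16*x**6 - 72*x**5 + 113*x**4 - 96*x**3 + 70*x**2 - 24*x + 9.
Integrate each monomial from 0 to 3 using ∫_0^3 c·x^n dx = c·3^(n+1)/(n+1):
  ∫_0^3 u(x)^2 dx = ∫_0^3 (x^8 - 6*x^7 + 13*x^6 - 18*x^5 + 20*x^4 - 6*x^3 + 5*x^2 + 6*x + 1) dx. Term by term:
    ∫_0^3 x^8 dx = 2187;  ∫_0^3 -6*x^7 dx = -19683/4;  ∫_0^3 13*x^6 dx = 28431/7;
    ∫_0^3 -18*x^5 dx = -2187;  ∫_0^3 20*x^4 dx = 972;  ∫_0^3 -6*x^3 dx = -243/2;
    ∫_0^3 5*x^2 dx = 45;  ∫_0^3 6*x dx = 27;  ∫_0^3 1 dx = 3.
  Sum: 2187 − 19683/4 + 28431/7 − 2187 + 972 − 243/2 + 45 + 27 + 3 = 1857/28.
  ∫_0^3 u'(x)^2 dx = ∫_0^3 (16*x^6 - 72*x^5 + 113*x^4 - 96*x^3 + 70*x^2 - 24*x + 9) dx. Term by term:
    ∫_0^3 16*x^6 dx = 34992/7;  ∫_0^3 -72*x^5 dx = -8748;  ∫_0^3 113*x^4 dx = 27459/5;
    ∫_0^3 -96*x^3 dx = -1944;  ∫_0^3 70*x^2 dx = 630;  ∫_0^3 -24*x dx = -108;
    ∫_0^3 9 dx = 27.
  Sum: 34992/7 − 8748 + 27459/5 − 1944 + 630 − 108 + 27 = 12168/35.
Adding: ||u||_{H^1}^2 = 1857/28 + 12168/35 = 57957/140.


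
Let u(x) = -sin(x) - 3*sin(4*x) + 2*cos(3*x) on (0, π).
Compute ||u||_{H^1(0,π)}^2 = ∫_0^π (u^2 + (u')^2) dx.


||u||_{H^1(0,π)}^2 = -960/7 + 195*π/2

u'(x) = -6*sin(3*x) - cos(x) - 12*cos(4*x).
Expand u² and (u')² and integrate term by term on (0, π), using: for integers n ≥ 1, ∫_0^π sin²(nx) dx = ∫_0^π cos²(nx) dx = π/2; for n ≠ n', ∫_0^π sin(nx)sin(n'x) dx = ∫_0^π cos(nx)cos(n'x) dx = 0; and by product-to-sum, ∫_0^π sin(nx)cos(n'x) dx = ½∫_0^π [sin((n+n')x) + sin((n−n')x)] dx, which is 0 when n+n' is even and 2n/(n²−n'²) when n+n' is odd (it need not vanish on (0, π)).
  u² squared terms: (-1)²·∫sin(x)² dx = 1·π/2 = π/2;  (-3)²·∫sin(4x)² dx = 9·π/2 = 9*π/2;  (2)²·∫cos(3x)² dx = 4·π/2 = 2*π.
  u² cross terms: 2·(-1)·(-3)·∫sin(x)·sin(4x) dx = 6·(0) = 0;  2·(-1)·(2)·∫sin(x)·cos(3x) dx = -4·(0) = 0;  2·(-3)·(2)·∫sin(4x)·cos(3x) dx = -12·(8/7) = -96/7.
  So ∫_0^π u² dx = π/2 + 9*π/2 + 2*π + 0 + 0 − 96/7 = -96/7 + 7*π.
  (u')² squared terms: (-1)²·∫cos(x)² dx = 1·π/2 = π/2;  (-12)²·∫cos(4x)² dx = 144·π/2 = 72*π;  (-6)²·∫sin(3x)² dx = 36·π/2 = 18*π.
  (u')² cross terms: 2·(-1)·(-12)·∫cos(x)·cos(4x) dx = 24·(0) = 0;  2·(-1)·(-6)·∫cos(x)·sin(3x) dx = 12·(0) = 0;  2·(-12)·(-6)·∫cos(4x)·sin(3x) dx = 144·(-6/7) = -864/7.
  So ∫_0^π (u')² dx = π/2 + 72*π + 18*π + 0 + 0 − 864/7 = -864/7 + 181*π/2.
||u||_{H^1}^2 = (-96/7 + 7*π) + (-864/7 + 181*π/2) = -960/7 + 195*π/2.


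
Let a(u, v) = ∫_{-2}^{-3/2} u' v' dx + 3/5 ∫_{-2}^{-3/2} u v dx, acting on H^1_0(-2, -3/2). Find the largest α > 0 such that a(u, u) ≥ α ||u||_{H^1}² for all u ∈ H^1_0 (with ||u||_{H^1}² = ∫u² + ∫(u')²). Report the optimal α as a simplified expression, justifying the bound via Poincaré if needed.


α = (3 + 20*π^2)/(5*(1 + 4*π^2))

Coercivity of a(·,·) on H^1_0(-2, -3/2) means a(u, u) ≥ α ||u||_{H^1}² for every u ∈ H^1_0.
The interval has length L = 1/2, and Poincaré/coercivity depend only on L. Here a(u, u) = ∫(u')² + (3/5)·∫u².
Here 0 < c = 3/5 < 1. The condition a(u,u) ≥ α||u||_{H^1}² reads (1−α)∫(u')² ≥ (α−c)∫u². Any admissible α is ≤ 1 (rapidly oscillating u have ∫u²/∫(u')² → 0), and α = 1 would force 0 ≥ (1−c)∫u², impossible since c < 1; so 1−α > 0. By the sharp Poincaré inequality on H^1_0 of an interval of length L, ∫(u')² ≥ (π/L)²∫u² with equality for the first sine mode sin(π(x−x₀)/L) (x₀ the left endpoint), so the inequality holds for all u iff (1−α)(π/L)² ≥ α − c, i.e. α ≤ ((π/L)² + c)/((π/L)² + 1) = (1 + c(L/π)²)/(1 + (L/π)²). With (π/L)² = 4*π^2 and c = 3/5, the largest admissible constant is α = ((π/L)² + c)/((π/L)² + 1).
Simplifying, α = (3 + 20*π^2)/(5*(1 + 4*π^2)).
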